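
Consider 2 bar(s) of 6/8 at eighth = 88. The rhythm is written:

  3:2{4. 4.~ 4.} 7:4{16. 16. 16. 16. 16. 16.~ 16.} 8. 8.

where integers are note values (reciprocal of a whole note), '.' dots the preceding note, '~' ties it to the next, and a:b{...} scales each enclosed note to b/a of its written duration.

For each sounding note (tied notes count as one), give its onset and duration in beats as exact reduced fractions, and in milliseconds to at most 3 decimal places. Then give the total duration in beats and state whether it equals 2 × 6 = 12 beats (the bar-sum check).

1) 0.0ms=0b +1363.636ms=2b
2) 1363.636ms=2b +2727.273ms=4b
3) 4090.909ms=6b +292.208ms=3/7b
4) 4383.117ms=45/7b +292.208ms=3/7b
5) 4675.325ms=48/7b +292.208ms=3/7b
6) 4967.532ms=51/7b +292.208ms=3/7b
7) 5259.74ms=54/7b +292.208ms=3/7b
8) 5551.948ms=57/7b +584.416ms=6/7b
9) 6136.364ms=9b +1022.727ms=3/2b
10) 7159.091ms=21/2b +1022.727ms=3/2b
Σ=12b of 12 (88bpm 6/8) — PASS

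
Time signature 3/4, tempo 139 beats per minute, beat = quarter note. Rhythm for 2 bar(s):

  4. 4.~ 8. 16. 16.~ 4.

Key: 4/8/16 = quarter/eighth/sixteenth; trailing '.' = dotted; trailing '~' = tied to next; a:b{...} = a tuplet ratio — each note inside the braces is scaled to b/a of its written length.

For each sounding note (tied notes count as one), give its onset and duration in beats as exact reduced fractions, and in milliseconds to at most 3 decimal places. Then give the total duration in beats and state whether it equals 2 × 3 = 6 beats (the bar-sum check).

1) 0.0ms=0b +647.482ms=3/2b
2) 647.482ms=3/2b +971.223ms=9/4b
3) 1618.705ms=15/4b +161.871ms=3/8b
4) 1780.576ms=33/8b +809.353ms=15/8b
Σ=6b of 6 (139bpm 3/4) — PASS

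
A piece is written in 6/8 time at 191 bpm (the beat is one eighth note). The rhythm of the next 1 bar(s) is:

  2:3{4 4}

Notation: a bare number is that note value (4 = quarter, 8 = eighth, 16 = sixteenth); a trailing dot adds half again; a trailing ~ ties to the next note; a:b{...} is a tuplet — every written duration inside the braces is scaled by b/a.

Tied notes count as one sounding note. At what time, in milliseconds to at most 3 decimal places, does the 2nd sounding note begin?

1. 0.0ms @ 0 + 942.408ms (3)
2. 942.408ms @ 3 + 942.408ms (3)

note 2 onset = 3b = 942.408ms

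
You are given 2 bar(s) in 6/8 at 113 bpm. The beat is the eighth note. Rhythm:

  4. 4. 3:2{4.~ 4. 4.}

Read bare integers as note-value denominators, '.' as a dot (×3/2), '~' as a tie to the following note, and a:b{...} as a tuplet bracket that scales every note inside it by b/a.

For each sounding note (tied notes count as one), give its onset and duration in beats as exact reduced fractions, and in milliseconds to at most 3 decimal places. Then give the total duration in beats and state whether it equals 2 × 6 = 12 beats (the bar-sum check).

1) 0.0ms=0b +1592.92ms=3b
2) 1592.92ms=3b +1592.92ms=3b
3) 3185.841ms=6b +2123.894ms=4b
4) 5309.735ms=10b +1061.947ms=2b
Σ=12b of 12 (113bpm 6/8) — PASS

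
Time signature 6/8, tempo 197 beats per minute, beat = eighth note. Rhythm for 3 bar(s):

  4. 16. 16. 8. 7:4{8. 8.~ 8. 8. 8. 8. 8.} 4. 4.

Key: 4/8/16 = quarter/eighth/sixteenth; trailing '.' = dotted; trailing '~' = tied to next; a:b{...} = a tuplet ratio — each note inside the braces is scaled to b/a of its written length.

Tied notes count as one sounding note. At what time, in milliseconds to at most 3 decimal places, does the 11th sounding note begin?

1. 0.0ms @ 0 + 913.706ms (3)
2. 913.706ms @ 3 + 228.426ms (3/4)
3. 1142.132ms @ 15/4 + 228.426ms (3/4)
4. 1370.558ms @ 9/2 + 456.853ms (3/2)
5. 1827.411ms @ 6 + 261.059ms (6/7)
6. 2088.47ms @ 48/7 + 522.117ms (12/7)
7. 2610.587ms @ 60/7 + 261.059ms (6/7)
8. 2871.646ms @ 66/7 + 261.059ms (6/7)
9. 3132.705ms @ 72/7 + 261.059ms (6/7)
10. 3393.764ms @ 78/7 + 261.059ms (6/7)
11. 3654.822ms @ 12 + 913.706ms (3)
12. 4568.528ms @ 15 + 913.706ms (3)

note 11 onset = 12b = 3654.822ms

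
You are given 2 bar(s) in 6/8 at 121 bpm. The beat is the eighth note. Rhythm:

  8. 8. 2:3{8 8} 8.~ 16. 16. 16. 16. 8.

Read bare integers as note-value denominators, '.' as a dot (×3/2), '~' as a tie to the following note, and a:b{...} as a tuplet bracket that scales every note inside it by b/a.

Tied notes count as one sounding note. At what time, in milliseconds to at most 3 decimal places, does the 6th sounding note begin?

note 6 onset = 33/4b = 4090.909ms

1. 0.0ms @ 0 + 743.802ms (3/2)
2. 743.802ms @ 3/2 + 743.802ms (3/2)
3. 1487.603ms @ 3 + 743.802ms (3/2)
4. 2231.405ms @ 9/2 + 743.802ms (3/2)
5. 2975.207ms @ 6 + 1115.702ms (9/4)
6. 4090.909ms @ 33/4 + 371.901ms (3/4)
7. 4462.81ms @ 9 + 371.901ms (3/4)
8. 4834.711ms @ 39/4 + 371.901ms (3/4)
9. 5206.612ms @ 21/2 + 743.802ms (3/2)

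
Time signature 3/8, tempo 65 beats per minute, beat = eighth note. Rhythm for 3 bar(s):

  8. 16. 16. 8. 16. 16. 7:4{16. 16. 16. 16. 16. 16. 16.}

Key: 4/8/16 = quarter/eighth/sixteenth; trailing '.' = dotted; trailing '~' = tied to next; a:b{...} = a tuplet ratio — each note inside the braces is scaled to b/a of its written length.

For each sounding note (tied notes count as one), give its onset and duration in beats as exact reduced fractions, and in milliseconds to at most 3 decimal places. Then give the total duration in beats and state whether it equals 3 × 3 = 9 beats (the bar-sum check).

1) 0.0ms=0b +1384.615ms=3/2b
2) 1384.615ms=3/2b +692.308ms=3/4b
3) 2076.923ms=9/4b +692.308ms=3/4b
4) 2769.231ms=3b +1384.615ms=3/2b
5) 4153.846ms=9/2b +692.308ms=3/4b
6) 4846.154ms=21/4b +692.308ms=3/4b
7) 5538.462ms=6b +395.604ms=3/7b
8) 5934.066ms=45/7b +395.604ms=3/7b
9) 6329.67ms=48/7b +395.604ms=3/7b
10) 6725.275ms=51/7b +395.604ms=3/7b
11) 7120.879ms=54/7b +395.604ms=3/7b
12) 7516.484ms=57/7b +395.604ms=3/7b
13) 7912.088ms=60/7b +395.604ms=3/7b
Σ=9b of 9 (65bpm 3/8) — PASS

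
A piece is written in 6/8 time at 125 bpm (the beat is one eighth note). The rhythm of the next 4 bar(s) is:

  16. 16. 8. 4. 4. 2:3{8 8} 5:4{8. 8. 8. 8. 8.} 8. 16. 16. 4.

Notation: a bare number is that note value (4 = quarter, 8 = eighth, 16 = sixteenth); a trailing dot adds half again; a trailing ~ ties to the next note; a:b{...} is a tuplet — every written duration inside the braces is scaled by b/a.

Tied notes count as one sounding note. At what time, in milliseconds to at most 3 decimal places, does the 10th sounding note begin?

1. 0.0ms @ 0 + 360.0ms (3/4)
2. 360.0ms @ 3/4 + 360.0ms (3/4)
3. 720.0ms @ 3/2 + 720.0ms (3/2)
4. 1440.0ms @ 3 + 1440.0ms (3)
5. 2880.0ms @ 6 + 1440.0ms (3)
6. 4320.0ms @ 9 + 720.0ms (3/2)
7. 5040.0ms @ 21/2 + 720.0ms (3/2)
8. 5760.0ms @ 12 + 576.0ms (6/5)
9. 6336.0ms @ 66/5 + 576.0ms (6/5)
10. 6912.0ms @ 72/5 + 576.0ms (6/5)
11. 7488.0ms @ 78/5 + 576.0ms (6/5)
12. 8064.0ms @ 84/5 + 576.0ms (6/5)
13. 8640.0ms @ 18 + 720.0ms (3/2)
14. 9360.0ms @ 39/2 + 360.0ms (3/4)
15. 9720.0ms @ 81/4 + 360.0ms (3/4)
16. 10080.0ms @ 21 + 1440.0ms (3)

note 10 onset = 72/5b = 6912.0ms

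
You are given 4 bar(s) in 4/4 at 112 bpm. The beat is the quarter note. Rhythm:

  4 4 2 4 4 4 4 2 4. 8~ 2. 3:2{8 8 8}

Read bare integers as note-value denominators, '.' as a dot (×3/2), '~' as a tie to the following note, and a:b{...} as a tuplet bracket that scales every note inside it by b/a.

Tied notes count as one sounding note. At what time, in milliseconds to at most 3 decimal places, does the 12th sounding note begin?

1. 0.0ms @ 0 + 535.714ms (1)
2. 535.714ms @ 1 + 535.714ms (1)
3. 1071.429ms @ 2 + 1071.429ms (2)
4. 2142.857ms @ 4 + 535.714ms (1)
5. 2678.571ms @ 5 + 535.714ms (1)
6. 3214.286ms @ 6 + 535.714ms (1)
7. 3750.0ms @ 7 + 535.714ms (1)
8. 4285.714ms @ 8 + 1071.429ms (2)
9. 5357.143ms @ 10 + 803.571ms (3/2)
10. 6160.714ms @ 23/2 + 1875.0ms (7/2)
11. 8035.714ms @ 15 + 178.571ms (1/3)
12. 8214.286ms @ 46/3 + 178.571ms (1/3)
13. 8392.857ms @ 47/3 + 178.571ms (1/3)

note 12 onset = 46/3b = 8214.286ms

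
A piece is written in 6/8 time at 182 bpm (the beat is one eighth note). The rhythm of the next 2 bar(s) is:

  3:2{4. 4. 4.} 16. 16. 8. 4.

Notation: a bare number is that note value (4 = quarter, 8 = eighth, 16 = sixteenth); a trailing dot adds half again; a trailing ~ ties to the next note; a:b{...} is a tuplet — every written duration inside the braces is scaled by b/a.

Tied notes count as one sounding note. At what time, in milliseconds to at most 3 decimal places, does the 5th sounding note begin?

1. 0.0ms @ 0 + 659.341ms (2)
2. 659.341ms @ 2 + 659.341ms (2)
3. 1318.681ms @ 4 + 659.341ms (2)
4. 1978.022ms @ 6 + 247.253ms (3/4)
5. 2225.275ms @ 27/4 + 247.253ms (3/4)
6. 2472.527ms @ 15/2 + 494.505ms (3/2)
7. 2967.033ms @ 9 + 989.011ms (3)

note 5 onset = 27/4b = 2225.275ms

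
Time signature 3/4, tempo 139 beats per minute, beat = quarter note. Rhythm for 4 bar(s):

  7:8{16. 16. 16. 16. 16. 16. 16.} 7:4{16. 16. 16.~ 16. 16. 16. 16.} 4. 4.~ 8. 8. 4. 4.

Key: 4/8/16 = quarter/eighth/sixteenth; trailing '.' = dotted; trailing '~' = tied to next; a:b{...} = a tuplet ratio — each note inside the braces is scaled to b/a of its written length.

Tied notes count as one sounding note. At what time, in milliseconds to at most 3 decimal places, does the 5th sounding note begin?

note 5 onset = 12/7b = 739.979ms

1. 0.0ms @ 0 + 184.995ms (3/7)
2. 184.995ms @ 3/7 + 184.995ms (3/7)
3. 369.99ms @ 6/7 + 184.995ms (3/7)
4. 554.985ms @ 9/7 + 184.995ms (3/7)
5. 739.979ms @ 12/7 + 184.995ms (3/7)
6. 924.974ms @ 15/7 + 184.995ms (3/7)
7. 1109.969ms @ 18/7 + 184.995ms (3/7)
8. 1294.964ms @ 3 + 92.497ms (3/14)
9. 1387.461ms @ 45/14 + 92.497ms (3/14)
10. 1479.959ms @ 24/7 + 184.995ms (3/7)
11. 1664.954ms @ 27/7 + 92.497ms (3/14)
12. 1757.451ms @ 57/14 + 92.497ms (3/14)
13. 1849.949ms @ 30/7 + 92.497ms (3/14)
14. 1942.446ms @ 9/2 + 647.482ms (3/2)
15. 2589.928ms @ 6 + 971.223ms (9/4)
16. 3561.151ms @ 33/4 + 323.741ms (3/4)
17. 3884.892ms @ 9 + 647.482ms (3/2)
18. 4532.374ms @ 21/2 + 647.482ms (3/2)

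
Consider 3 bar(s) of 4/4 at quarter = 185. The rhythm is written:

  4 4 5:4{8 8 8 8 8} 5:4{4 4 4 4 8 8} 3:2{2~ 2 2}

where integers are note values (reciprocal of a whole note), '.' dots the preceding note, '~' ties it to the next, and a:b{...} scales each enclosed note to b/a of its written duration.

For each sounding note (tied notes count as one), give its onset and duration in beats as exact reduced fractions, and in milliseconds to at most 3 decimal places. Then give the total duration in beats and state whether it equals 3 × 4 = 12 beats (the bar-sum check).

1) 0.0ms=0b +324.324ms=1b
2) 324.324ms=1b +324.324ms=1b
3) 648.649ms=2b +129.73ms=2/5b
4) 778.378ms=12/5b +129.73ms=2/5b
5) 908.108ms=14/5b +129.73ms=2/5b
6) 1037.838ms=16/5b +129.73ms=2/5b
7) 1167.568ms=18/5b +129.73ms=2/5b
8) 1297.297ms=4b +259.459ms=4/5b
9) 1556.757ms=24/5b +259.459ms=4/5b
10) 1816.216ms=28/5b +259.459ms=4/5b
11) 2075.676ms=32/5b +259.459ms=4/5b
12) 2335.135ms=36/5b +129.73ms=2/5b
13) 2464.865ms=38/5b +129.73ms=2/5b
14) 2594.595ms=8b +864.865ms=8/3b
15) 3459.459ms=32/3b +432.432ms=4/3b
Σ=12b of 12 (185bpm 4/4) — PASS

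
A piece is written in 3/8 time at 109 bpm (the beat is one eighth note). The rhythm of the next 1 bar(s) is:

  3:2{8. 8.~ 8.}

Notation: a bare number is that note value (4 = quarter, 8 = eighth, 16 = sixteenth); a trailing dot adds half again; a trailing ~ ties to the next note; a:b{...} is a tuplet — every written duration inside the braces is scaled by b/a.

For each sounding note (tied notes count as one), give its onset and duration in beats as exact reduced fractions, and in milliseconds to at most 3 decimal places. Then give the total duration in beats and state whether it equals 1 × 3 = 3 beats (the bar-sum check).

1) 0.0ms=0b +550.459ms=1b
2) 550.459ms=1b +1100.917ms=2b
Σ=3b of 3 (109bpm 3/8) — PASS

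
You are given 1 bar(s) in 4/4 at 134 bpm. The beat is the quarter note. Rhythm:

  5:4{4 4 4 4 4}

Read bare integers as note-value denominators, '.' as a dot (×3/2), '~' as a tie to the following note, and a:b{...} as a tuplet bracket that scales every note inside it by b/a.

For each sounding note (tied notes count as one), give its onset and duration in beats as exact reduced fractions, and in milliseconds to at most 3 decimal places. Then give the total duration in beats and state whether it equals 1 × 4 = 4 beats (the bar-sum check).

1) 0.0ms=0b +358.209ms=4/5b
2) 358.209ms=4/5b +358.209ms=4/5b
3) 716.418ms=8/5b +358.209ms=4/5b
4) 1074.627ms=12/5b +358.209ms=4/5b
5) 1432.836ms=16/5b +358.209ms=4/5b
Σ=4b of 4 (134bpm 4/4) — PASS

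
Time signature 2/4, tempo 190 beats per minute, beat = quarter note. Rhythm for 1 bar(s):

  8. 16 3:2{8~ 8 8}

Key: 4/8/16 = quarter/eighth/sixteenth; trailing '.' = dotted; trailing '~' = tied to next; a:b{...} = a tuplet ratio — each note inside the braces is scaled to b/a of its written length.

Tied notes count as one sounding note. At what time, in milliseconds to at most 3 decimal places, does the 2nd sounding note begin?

1. 0.0ms @ 0 + 236.842ms (3/4)
2. 236.842ms @ 3/4 + 78.947ms (1/4)
3. 315.789ms @ 1 + 210.526ms (2/3)
4. 526.316ms @ 5/3 + 105.263ms (1/3)

note 2 onset = 3/4b = 236.842ms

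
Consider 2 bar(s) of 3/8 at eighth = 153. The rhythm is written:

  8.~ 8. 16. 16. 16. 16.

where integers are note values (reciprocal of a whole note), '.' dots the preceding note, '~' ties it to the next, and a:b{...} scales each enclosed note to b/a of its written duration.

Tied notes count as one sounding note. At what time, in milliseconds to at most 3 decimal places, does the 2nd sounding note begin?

1. 0.0ms @ 0 + 1176.471ms (3)
2. 1176.471ms @ 3 + 294.118ms (3/4)
3. 1470.588ms @ 15/4 + 294.118ms (3/4)
4. 1764.706ms @ 9/2 + 294.118ms (3/4)
5. 2058.824ms @ 21/4 + 294.118ms (3/4)

note 2 onset = 3b = 1176.471ms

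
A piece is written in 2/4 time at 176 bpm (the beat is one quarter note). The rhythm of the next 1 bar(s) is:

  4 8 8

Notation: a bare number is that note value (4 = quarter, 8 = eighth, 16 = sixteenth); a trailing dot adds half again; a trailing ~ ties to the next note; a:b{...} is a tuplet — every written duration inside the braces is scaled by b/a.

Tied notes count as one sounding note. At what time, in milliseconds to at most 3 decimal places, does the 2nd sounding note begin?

note 2 onset = 1b = 340.909ms

1. 0.0ms @ 0 + 340.909ms (1)
2. 340.909ms @ 1 + 170.455ms (1/2)
3. 511.364ms @ 3/2 + 170.455ms (1/2)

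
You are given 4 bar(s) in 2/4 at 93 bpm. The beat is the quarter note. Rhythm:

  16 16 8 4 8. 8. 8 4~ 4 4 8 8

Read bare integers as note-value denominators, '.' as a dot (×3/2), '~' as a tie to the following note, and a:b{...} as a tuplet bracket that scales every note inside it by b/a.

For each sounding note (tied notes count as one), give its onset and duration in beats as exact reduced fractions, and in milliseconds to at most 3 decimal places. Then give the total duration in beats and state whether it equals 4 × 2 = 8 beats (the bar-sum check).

1) 0.0ms=0b +161.29ms=1/4b
2) 161.29ms=1/4b +161.29ms=1/4b
3) 322.581ms=1/2b +322.581ms=1/2b
4) 645.161ms=1b +645.161ms=1b
5) 1290.323ms=2b +483.871ms=3/4b
6) 1774.194ms=11/4b +483.871ms=3/4b
7) 2258.065ms=7/2b +322.581ms=1/2b
8) 2580.645ms=4b +1290.323ms=2b
9) 3870.968ms=6b +645.161ms=1b
10) 4516.129ms=7b +322.581ms=1/2b
11) 4838.71ms=15/2b +322.581ms=1/2b
Σ=8b of 8 (93bpm 2/4) — PASS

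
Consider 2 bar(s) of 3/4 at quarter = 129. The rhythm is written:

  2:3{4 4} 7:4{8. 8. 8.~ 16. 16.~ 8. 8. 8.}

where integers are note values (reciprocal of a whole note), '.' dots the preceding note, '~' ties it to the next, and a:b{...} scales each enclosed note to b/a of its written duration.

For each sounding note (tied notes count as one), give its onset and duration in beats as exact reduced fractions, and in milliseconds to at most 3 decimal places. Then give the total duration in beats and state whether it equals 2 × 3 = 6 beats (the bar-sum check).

1) 0.0ms=0b +697.674ms=3/2b
2) 697.674ms=3/2b +697.674ms=3/2b
3) 1395.349ms=3b +199.336ms=3/7b
4) 1594.684ms=24/7b +199.336ms=3/7b
5) 1794.02ms=27/7b +299.003ms=9/14b
6) 2093.023ms=9/2b +299.003ms=9/14b
7) 2392.027ms=36/7b +199.336ms=3/7b
8) 2591.362ms=39/7b +199.336ms=3/7b
Σ=6b of 6 (129bpm 3/4) — PASS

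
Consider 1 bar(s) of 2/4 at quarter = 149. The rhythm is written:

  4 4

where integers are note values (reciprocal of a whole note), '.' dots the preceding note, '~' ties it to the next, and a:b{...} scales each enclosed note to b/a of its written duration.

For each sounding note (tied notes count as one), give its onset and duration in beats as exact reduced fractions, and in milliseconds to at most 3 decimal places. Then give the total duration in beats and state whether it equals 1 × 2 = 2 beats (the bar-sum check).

1) 0.0ms=0b +402.685ms=1b
2) 402.685ms=1b +402.685ms=1b
Σ=2b of 2 (149bpm 2/4) — PASS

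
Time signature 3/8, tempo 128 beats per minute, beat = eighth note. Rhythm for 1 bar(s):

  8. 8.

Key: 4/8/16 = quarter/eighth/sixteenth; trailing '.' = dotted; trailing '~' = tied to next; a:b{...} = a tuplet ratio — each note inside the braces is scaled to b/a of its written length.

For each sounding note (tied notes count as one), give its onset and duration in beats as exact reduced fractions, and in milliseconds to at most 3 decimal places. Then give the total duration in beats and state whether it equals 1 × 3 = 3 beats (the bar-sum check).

1) 0.0ms=0b +703.125ms=3/2b
2) 703.125ms=3/2b +703.125ms=3/2b
Σ=3b of 3 (128bpm 3/8) — PASS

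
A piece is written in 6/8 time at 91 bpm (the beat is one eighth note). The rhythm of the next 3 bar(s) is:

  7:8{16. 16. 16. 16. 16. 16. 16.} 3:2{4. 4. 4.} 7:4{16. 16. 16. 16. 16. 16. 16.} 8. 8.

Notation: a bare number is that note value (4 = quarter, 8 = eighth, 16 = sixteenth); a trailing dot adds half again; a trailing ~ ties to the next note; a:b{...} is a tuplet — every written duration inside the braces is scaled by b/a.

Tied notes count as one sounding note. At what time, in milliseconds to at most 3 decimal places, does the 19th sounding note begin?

1. 0.0ms @ 0 + 565.149ms (6/7)
2. 565.149ms @ 6/7 + 565.149ms (6/7)
3. 1130.298ms @ 12/7 + 565.149ms (6/7)
4. 1695.447ms @ 18/7 + 565.149ms (6/7)
5. 2260.597ms @ 24/7 + 565.149ms (6/7)
6. 2825.746ms @ 30/7 + 565.149ms (6/7)
7. 3390.895ms @ 36/7 + 565.149ms (6/7)
8. 3956.044ms @ 6 + 1318.681ms (2)
9. 5274.725ms @ 8 + 1318.681ms (2)
10. 6593.407ms @ 10 + 1318.681ms (2)
11. 7912.088ms @ 12 + 282.575ms (3/7)
12. 8194.662ms @ 87/7 + 282.575ms (3/7)
13. 8477.237ms @ 90/7 + 282.575ms (3/7)
14. 8759.812ms @ 93/7 + 282.575ms (3/7)
15. 9042.386ms @ 96/7 + 282.575ms (3/7)
16. 9324.961ms @ 99/7 + 282.575ms (3/7)
17. 9607.535ms @ 102/7 + 282.575ms (3/7)
18. 9890.11ms @ 15 + 989.011ms (3/2)
19. 10879.121ms @ 33/2 + 989.011ms (3/2)

note 19 onset = 33/2b = 10879.121ms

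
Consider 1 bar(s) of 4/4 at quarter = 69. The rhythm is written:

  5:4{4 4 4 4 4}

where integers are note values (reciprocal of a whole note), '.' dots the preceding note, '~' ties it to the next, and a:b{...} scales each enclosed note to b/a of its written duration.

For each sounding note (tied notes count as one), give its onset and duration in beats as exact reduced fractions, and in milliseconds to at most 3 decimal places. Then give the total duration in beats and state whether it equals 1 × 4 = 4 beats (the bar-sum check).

1) 0.0ms=0b +695.652ms=4/5b
2) 695.652ms=4/5b +695.652ms=4/5b
3) 1391.304ms=8/5b +695.652ms=4/5b
4) 2086.957ms=12/5b +695.652ms=4/5b
5) 2782.609ms=16/5b +695.652ms=4/5b
Σ=4b of 4 (69bpm 4/4) — PASS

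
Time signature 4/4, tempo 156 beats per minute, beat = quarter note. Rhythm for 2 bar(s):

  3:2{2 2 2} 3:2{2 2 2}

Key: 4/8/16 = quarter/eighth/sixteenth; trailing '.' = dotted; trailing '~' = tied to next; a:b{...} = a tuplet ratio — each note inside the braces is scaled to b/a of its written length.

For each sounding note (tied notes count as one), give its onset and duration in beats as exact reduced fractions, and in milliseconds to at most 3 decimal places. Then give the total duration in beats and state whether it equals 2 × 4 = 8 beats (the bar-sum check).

1) 0.0ms=0b +512.821ms=4/3b
2) 512.821ms=4/3b +512.821ms=4/3b
3) 1025.641ms=8/3b +512.821ms=4/3b
4) 1538.462ms=4b +512.821ms=4/3b
5) 2051.282ms=16/3b +512.821ms=4/3b
6) 2564.103ms=20/3b +512.821ms=4/3b
Σ=8b of 8 (156bpm 4/4) — PASS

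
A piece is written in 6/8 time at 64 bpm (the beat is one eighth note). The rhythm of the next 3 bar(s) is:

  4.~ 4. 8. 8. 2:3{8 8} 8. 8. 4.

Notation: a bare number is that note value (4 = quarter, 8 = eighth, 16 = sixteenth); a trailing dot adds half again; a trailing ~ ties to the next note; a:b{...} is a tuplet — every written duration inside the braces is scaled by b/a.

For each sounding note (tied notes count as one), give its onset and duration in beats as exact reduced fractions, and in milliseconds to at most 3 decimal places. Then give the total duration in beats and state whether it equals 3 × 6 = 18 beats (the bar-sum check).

1) 0.0ms=0b +5625.0ms=6b
2) 5625.0ms=6b +1406.25ms=3/2b
3) 7031.25ms=15/2b +1406.25ms=3/2b
4) 8437.5ms=9b +1406.25ms=3/2b
5) 9843.75ms=21/2b +1406.25ms=3/2b
6) 11250.0ms=12b +1406.25ms=3/2b
7) 12656.25ms=27/2b +1406.25ms=3/2b
8) 14062.5ms=15b +2812.5ms=3b
Σ=18b of 18 (64bpm 6/8) — PASS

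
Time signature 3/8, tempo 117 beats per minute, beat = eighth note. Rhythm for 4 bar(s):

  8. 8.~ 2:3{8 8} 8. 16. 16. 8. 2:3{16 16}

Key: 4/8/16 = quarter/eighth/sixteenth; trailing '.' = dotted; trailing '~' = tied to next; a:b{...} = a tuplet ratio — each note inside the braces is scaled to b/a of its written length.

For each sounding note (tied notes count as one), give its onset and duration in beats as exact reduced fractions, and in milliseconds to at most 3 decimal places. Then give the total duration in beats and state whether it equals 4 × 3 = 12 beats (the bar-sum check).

1) 0.0ms=0b +769.231ms=3/2b
2) 769.231ms=3/2b +1538.462ms=3b
3) 2307.692ms=9/2b +769.231ms=3/2b
4) 3076.923ms=6b +769.231ms=3/2b
5) 3846.154ms=15/2b +384.615ms=3/4b
6) 4230.769ms=33/4b +384.615ms=3/4b
7) 4615.385ms=9b +769.231ms=3/2b
8) 5384.615ms=21/2b +384.615ms=3/4b
9) 5769.231ms=45/4b +384.615ms=3/4b
Σ=12b of 12 (117bpm 3/8) — PASS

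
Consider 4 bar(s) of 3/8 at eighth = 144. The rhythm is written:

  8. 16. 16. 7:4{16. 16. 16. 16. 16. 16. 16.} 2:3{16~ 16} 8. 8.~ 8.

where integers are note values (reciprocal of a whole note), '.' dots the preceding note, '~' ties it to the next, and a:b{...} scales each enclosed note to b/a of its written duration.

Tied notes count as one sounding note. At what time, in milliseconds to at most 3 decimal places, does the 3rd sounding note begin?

1. 0.0ms @ 0 + 625.0ms (3/2)
2. 625.0ms @ 3/2 + 312.5ms (3/4)
3. 937.5ms @ 9/4 + 312.5ms (3/4)
4. 1250.0ms @ 3 + 178.571ms (3/7)
5. 1428.571ms @ 24/7 + 178.571ms (3/7)
6. 1607.143ms @ 27/7 + 178.571ms (3/7)
7. 1785.714ms @ 30/7 + 178.571ms (3/7)
8. 1964.286ms @ 33/7 + 178.571ms (3/7)
9. 2142.857ms @ 36/7 + 178.571ms (3/7)
10. 2321.429ms @ 39/7 + 178.571ms (3/7)
11. 2500.0ms @ 6 + 625.0ms (3/2)
12. 3125.0ms @ 15/2 + 625.0ms (3/2)
13. 3750.0ms @ 9 + 1250.0ms (3)

note 3 onset = 9/4b = 937.5ms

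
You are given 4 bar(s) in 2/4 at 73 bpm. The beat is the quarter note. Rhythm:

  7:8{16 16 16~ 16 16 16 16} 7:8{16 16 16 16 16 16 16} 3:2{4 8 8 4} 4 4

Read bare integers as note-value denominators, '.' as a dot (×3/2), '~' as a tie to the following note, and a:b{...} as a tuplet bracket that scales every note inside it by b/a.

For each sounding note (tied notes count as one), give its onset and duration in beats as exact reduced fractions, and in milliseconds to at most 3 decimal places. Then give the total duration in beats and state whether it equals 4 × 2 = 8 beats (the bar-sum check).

1) 0.0ms=0b +234.834ms=2/7b
2) 234.834ms=2/7b +234.834ms=2/7b
3) 469.667ms=4/7b +469.667ms=4/7b
4) 939.335ms=8/7b +234.834ms=2/7b
5) 1174.168ms=10/7b +234.834ms=2/7b
6) 1409.002ms=12/7b +234.834ms=2/7b
7) 1643.836ms=2b +234.834ms=2/7b
8) 1878.669ms=16/7b +234.834ms=2/7b
9) 2113.503ms=18/7b +234.834ms=2/7b
10) 2348.337ms=20/7b +234.834ms=2/7b
11) 2583.17ms=22/7b +234.834ms=2/7b
12) 2818.004ms=24/7b +234.834ms=2/7b
13) 3052.838ms=26/7b +234.834ms=2/7b
14) 3287.671ms=4b +547.945ms=2/3b
15) 3835.616ms=14/3b +273.973ms=1/3b
16) 4109.589ms=5b +273.973ms=1/3b
17) 4383.562ms=16/3b +547.945ms=2/3b
18) 4931.507ms=6b +821.918ms=1b
19) 5753.425ms=7b +821.918ms=1b
Σ=8b of 8 (73bpm 2/4) — PASS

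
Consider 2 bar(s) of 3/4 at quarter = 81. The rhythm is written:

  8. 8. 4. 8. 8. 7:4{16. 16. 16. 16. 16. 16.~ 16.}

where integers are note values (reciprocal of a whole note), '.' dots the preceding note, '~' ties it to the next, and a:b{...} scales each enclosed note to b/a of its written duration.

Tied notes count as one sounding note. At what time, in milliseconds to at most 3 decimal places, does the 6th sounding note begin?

note 6 onset = 9/2b = 3333.333ms

1. 0.0ms @ 0 + 555.556ms (3/4)
2. 555.556ms @ 3/4 + 555.556ms (3/4)
3. 1111.111ms @ 3/2 + 1111.111ms (3/2)
4. 2222.222ms @ 3 + 555.556ms (3/4)
5. 2777.778ms @ 15/4 + 555.556ms (3/4)
6. 3333.333ms @ 9/2 + 158.73ms (3/14)
7. 3492.063ms @ 33/7 + 158.73ms (3/14)
8. 3650.794ms @ 69/14 + 158.73ms (3/14)
9. 3809.524ms @ 36/7 + 158.73ms (3/14)
10. 3968.254ms @ 75/14 + 158.73ms (3/14)
11. 4126.984ms @ 39/7 + 317.46ms (3/7)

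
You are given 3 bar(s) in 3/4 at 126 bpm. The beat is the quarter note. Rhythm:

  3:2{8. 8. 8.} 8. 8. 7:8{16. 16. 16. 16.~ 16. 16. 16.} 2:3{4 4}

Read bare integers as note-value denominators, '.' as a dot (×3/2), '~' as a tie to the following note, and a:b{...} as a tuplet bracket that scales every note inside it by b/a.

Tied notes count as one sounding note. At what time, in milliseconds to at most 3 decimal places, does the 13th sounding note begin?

1. 0.0ms @ 0 + 238.095ms (1/2)
2. 238.095ms @ 1/2 + 238.095ms (1/2)
3. 476.19ms @ 1 + 238.095ms (1/2)
4. 714.286ms @ 3/2 + 357.143ms (3/4)
5. 1071.429ms @ 9/4 + 357.143ms (3/4)
6. 1428.571ms @ 3 + 204.082ms (3/7)
7. 1632.653ms @ 24/7 + 204.082ms (3/7)
8. 1836.735ms @ 27/7 + 204.082ms (3/7)
9. 2040.816ms @ 30/7 + 408.163ms (6/7)
10. 2448.98ms @ 36/7 + 204.082ms (3/7)
11. 2653.061ms @ 39/7 + 204.082ms (3/7)
12. 2857.143ms @ 6 + 714.286ms (3/2)
13. 3571.429ms @ 15/2 + 714.286ms (3/2)

note 13 onset = 15/2b = 3571.429ms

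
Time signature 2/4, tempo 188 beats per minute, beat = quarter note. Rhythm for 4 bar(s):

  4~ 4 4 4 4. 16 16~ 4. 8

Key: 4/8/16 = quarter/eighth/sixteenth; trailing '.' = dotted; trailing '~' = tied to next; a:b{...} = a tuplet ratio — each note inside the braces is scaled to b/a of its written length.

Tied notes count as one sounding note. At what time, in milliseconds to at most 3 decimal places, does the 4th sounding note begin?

1. 0.0ms @ 0 + 638.298ms (2)
2. 638.298ms @ 2 + 319.149ms (1)
3. 957.447ms @ 3 + 319.149ms (1)
4. 1276.596ms @ 4 + 478.723ms (3/2)
5. 1755.319ms @ 11/2 + 79.787ms (1/4)
6. 1835.106ms @ 23/4 + 558.511ms (7/4)
7. 2393.617ms @ 15/2 + 159.574ms (1/2)

note 4 onset = 4b = 1276.596ms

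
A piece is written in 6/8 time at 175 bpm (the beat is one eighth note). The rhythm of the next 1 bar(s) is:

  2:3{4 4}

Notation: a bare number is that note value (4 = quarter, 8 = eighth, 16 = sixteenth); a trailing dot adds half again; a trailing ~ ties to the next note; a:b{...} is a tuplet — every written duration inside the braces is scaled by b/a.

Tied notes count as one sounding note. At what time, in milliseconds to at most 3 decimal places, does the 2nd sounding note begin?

note 2 onset = 3b = 1028.571ms

1. 0.0ms @ 0 + 1028.571ms (3)
2. 1028.571ms @ 3 + 1028.571ms (3)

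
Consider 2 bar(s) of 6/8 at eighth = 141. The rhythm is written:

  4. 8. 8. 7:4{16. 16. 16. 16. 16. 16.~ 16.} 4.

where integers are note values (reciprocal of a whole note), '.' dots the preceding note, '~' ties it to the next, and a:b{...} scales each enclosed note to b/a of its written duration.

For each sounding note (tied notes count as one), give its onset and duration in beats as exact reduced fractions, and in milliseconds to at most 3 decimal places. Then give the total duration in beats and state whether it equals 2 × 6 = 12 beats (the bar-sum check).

1) 0.0ms=0b +1276.596ms=3b
2) 1276.596ms=3b +638.298ms=3/2b
3) 1914.894ms=9/2b +638.298ms=3/2b
4) 2553.191ms=6b +182.371ms=3/7b
5) 2735.562ms=45/7b +182.371ms=3/7b
6) 2917.933ms=48/7b +182.371ms=3/7b
7) 3100.304ms=51/7b +182.371ms=3/7b
8) 3282.675ms=54/7b +182.371ms=3/7b
9) 3465.046ms=57/7b +364.742ms=6/7b
10) 3829.787ms=9b +1276.596ms=3b
Σ=12b of 12 (141bpm 6/8) — PASS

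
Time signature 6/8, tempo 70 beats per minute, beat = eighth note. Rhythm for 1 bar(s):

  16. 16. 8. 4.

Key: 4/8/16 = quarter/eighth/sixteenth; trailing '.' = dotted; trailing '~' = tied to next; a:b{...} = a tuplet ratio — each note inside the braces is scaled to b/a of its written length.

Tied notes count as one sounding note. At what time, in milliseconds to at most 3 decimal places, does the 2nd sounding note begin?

note 2 onset = 3/4b = 642.857ms

1. 0.0ms @ 0 + 642.857ms (3/4)
2. 642.857ms @ 3/4 + 642.857ms (3/4)
3. 1285.714ms @ 3/2 + 1285.714ms (3/2)
4. 2571.429ms @ 3 + 2571.429ms (3)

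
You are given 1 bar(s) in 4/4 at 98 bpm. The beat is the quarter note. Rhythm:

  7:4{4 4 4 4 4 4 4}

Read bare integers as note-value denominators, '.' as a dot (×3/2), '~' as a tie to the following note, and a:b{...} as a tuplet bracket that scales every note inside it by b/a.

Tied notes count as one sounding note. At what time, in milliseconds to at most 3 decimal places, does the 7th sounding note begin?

note 7 onset = 24/7b = 2099.125ms

1. 0.0ms @ 0 + 349.854ms (4/7)
2. 349.854ms @ 4/7 + 349.854ms (4/7)
3. 699.708ms @ 8/7 + 349.854ms (4/7)
4. 1049.563ms @ 12/7 + 349.854ms (4/7)
5. 1399.417ms @ 16/7 + 349.854ms (4/7)
6. 1749.271ms @ 20/7 + 349.854ms (4/7)
7. 2099.125ms @ 24/7 + 349.854ms (4/7)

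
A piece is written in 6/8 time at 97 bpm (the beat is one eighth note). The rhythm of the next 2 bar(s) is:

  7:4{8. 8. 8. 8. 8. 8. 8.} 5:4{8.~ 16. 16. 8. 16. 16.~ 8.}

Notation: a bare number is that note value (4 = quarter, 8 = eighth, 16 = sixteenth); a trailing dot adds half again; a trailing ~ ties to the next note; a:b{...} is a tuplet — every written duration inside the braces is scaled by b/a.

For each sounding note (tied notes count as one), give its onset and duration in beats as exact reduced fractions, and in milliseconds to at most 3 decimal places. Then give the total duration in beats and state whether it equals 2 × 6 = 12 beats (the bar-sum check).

1) 0.0ms=0b +530.191ms=6/7b
2) 530.191ms=6/7b +530.191ms=6/7b
3) 1060.383ms=12/7b +530.191ms=6/7b
4) 1590.574ms=18/7b +530.191ms=6/7b
5) 2120.766ms=24/7b +530.191ms=6/7b
6) 2650.957ms=30/7b +530.191ms=6/7b
7) 3181.149ms=36/7b +530.191ms=6/7b
8) 3711.34ms=6b +1113.402ms=9/5b
9) 4824.742ms=39/5b +371.134ms=3/5b
10) 5195.876ms=42/5b +742.268ms=6/5b
11) 5938.144ms=48/5b +371.134ms=3/5b
12) 6309.278ms=51/5b +1113.402ms=9/5b
Σ=12b of 12 (97bpm 6/8) — PASS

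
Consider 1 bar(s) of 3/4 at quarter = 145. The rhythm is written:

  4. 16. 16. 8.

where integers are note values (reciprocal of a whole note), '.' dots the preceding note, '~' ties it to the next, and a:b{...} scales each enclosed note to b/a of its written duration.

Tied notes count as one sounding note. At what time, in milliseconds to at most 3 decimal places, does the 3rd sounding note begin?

note 3 onset = 15/8b = 775.862ms

1. 0.0ms @ 0 + 620.69ms (3/2)
2. 620.69ms @ 3/2 + 155.172ms (3/8)
3. 775.862ms @ 15/8 + 155.172ms (3/8)
4. 931.034ms @ 9/4 + 310.345ms (3/4)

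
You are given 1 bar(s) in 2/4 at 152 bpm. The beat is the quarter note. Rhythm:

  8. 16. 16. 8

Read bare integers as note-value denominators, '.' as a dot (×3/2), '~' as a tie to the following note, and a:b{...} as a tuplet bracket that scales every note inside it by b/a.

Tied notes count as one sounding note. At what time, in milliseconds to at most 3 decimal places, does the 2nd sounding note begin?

1. 0.0ms @ 0 + 296.053ms (3/4)
2. 296.053ms @ 3/4 + 148.026ms (3/8)
3. 444.079ms @ 9/8 + 148.026ms (3/8)
4. 592.105ms @ 3/2 + 197.368ms (1/2)

note 2 onset = 3/4b = 296.053ms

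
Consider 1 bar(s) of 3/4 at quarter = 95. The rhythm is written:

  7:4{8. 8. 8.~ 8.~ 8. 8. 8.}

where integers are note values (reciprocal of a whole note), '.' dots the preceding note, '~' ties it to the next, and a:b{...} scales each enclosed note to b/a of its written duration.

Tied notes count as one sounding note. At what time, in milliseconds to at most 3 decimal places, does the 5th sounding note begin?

1. 0.0ms @ 0 + 270.677ms (3/7)
2. 270.677ms @ 3/7 + 270.677ms (3/7)
3. 541.353ms @ 6/7 + 812.03ms (9/7)
4. 1353.383ms @ 15/7 + 270.677ms (3/7)
5. 1624.06ms @ 18/7 + 270.677ms (3/7)

note 5 onset = 18/7b = 1624.06ms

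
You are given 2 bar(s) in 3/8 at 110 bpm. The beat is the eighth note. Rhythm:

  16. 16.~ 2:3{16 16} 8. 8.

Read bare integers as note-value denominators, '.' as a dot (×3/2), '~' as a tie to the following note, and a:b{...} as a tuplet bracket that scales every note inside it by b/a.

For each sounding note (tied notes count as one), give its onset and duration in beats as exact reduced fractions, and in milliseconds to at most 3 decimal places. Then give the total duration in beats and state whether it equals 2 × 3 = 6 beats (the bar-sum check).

1) 0.0ms=0b +409.091ms=3/4b
2) 409.091ms=3/4b +818.182ms=3/2b
3) 1227.273ms=9/4b +409.091ms=3/4b
4) 1636.364ms=3b +818.182ms=3/2b
5) 2454.545ms=9/2b +818.182ms=3/2b
Σ=6b of 6 (110bpm 3/8) — PASS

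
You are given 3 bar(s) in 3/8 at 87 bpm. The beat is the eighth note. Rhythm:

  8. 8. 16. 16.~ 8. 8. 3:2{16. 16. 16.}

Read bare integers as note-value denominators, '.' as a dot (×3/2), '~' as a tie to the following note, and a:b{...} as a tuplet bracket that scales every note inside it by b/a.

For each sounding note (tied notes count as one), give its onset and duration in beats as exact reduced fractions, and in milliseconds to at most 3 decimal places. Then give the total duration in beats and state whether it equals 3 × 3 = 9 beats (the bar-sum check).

1) 0.0ms=0b +1034.483ms=3/2b
2) 1034.483ms=3/2b +1034.483ms=3/2b
3) 2068.966ms=3b +517.241ms=3/4b
4) 2586.207ms=15/4b +1551.724ms=9/4b
5) 4137.931ms=6b +1034.483ms=3/2b
6) 5172.414ms=15/2b +344.828ms=1/2b
7) 5517.241ms=8b +344.828ms=1/2b
8) 5862.069ms=17/2b +344.828ms=1/2b
Σ=9b of 9 (87bpm 3/8) — PASS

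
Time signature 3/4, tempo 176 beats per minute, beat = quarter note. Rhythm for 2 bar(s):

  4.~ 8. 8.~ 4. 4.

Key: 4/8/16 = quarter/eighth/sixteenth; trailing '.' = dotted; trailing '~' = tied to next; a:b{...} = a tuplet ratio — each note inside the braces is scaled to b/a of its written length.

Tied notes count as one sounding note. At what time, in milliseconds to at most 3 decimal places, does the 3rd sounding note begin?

1. 0.0ms @ 0 + 767.045ms (9/4)
2. 767.045ms @ 9/4 + 767.045ms (9/4)
3. 1534.091ms @ 9/2 + 511.364ms (3/2)

note 3 onset = 9/2b = 1534.091ms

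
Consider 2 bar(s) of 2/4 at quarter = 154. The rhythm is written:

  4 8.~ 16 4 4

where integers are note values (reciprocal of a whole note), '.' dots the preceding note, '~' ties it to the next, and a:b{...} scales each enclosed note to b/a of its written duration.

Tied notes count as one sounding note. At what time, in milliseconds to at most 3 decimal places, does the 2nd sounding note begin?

note 2 onset = 1b = 389.61ms

1. 0.0ms @ 0 + 389.61ms (1)
2. 389.61ms @ 1 + 389.61ms (1)
3. 779.221ms @ 2 + 389.61ms (1)
4. 1168.831ms @ 3 + 389.61ms (1)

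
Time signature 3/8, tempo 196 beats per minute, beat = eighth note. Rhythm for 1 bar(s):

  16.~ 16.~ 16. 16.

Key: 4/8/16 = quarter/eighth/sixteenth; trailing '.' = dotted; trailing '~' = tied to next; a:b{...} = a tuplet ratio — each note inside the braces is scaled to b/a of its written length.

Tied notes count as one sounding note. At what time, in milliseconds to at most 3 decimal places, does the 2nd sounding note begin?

note 2 onset = 9/4b = 688.776ms

1. 0.0ms @ 0 + 688.776ms (9/4)
2. 688.776ms @ 9/4 + 229.592ms (3/4)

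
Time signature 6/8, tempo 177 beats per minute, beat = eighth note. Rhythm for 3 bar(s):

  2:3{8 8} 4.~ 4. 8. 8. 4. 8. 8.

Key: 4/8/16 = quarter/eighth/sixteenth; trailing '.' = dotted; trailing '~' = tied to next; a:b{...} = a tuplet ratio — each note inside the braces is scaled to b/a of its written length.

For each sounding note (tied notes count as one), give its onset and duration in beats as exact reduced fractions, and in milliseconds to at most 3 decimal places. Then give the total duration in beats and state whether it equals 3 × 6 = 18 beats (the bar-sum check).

1) 0.0ms=0b +508.475ms=3/2b
2) 508.475ms=3/2b +508.475ms=3/2b
3) 1016.949ms=3b +2033.898ms=6b
4) 3050.847ms=9b +508.475ms=3/2b
5) 3559.322ms=21/2b +508.475ms=3/2b
6) 4067.797ms=12b +1016.949ms=3b
7) 5084.746ms=15b +508.475ms=3/2b
8) 5593.22ms=33/2b +508.475ms=3/2b
Σ=18b of 18 (177bpm 6/8) — PASS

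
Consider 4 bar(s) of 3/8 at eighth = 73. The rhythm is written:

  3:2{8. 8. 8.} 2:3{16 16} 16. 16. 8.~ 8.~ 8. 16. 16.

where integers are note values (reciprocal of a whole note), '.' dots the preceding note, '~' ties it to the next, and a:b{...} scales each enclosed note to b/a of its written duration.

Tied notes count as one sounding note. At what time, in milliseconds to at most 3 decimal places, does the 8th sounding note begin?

1. 0.0ms @ 0 + 821.918ms (1)
2. 821.918ms @ 1 + 821.918ms (1)
3. 1643.836ms @ 2 + 821.918ms (1)
4. 2465.753ms @ 3 + 616.438ms (3/4)
5. 3082.192ms @ 15/4 + 616.438ms (3/4)
6. 3698.63ms @ 9/2 + 616.438ms (3/4)
7. 4315.068ms @ 21/4 + 616.438ms (3/4)
8. 4931.507ms @ 6 + 3698.63ms (9/2)
9. 8630.137ms @ 21/2 + 616.438ms (3/4)
10. 9246.575ms @ 45/4 + 616.438ms (3/4)

note 8 onset = 6b = 4931.507ms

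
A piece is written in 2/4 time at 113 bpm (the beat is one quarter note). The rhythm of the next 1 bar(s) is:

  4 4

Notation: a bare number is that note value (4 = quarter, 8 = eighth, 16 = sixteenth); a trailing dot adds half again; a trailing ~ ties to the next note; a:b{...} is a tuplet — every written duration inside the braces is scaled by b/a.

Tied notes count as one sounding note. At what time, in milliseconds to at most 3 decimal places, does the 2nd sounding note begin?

1. 0.0ms @ 0 + 530.973ms (1)
2. 530.973ms @ 1 + 530.973ms (1)

note 2 onset = 1b = 530.973ms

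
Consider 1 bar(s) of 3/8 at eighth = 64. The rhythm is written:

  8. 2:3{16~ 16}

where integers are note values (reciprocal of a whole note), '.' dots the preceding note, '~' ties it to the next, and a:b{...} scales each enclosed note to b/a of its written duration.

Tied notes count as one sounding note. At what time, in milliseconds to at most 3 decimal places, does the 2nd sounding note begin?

1. 0.0ms @ 0 + 1406.25ms (3/2)
2. 1406.25ms @ 3/2 + 1406.25ms (3/2)

note 2 onset = 3/2b = 1406.25ms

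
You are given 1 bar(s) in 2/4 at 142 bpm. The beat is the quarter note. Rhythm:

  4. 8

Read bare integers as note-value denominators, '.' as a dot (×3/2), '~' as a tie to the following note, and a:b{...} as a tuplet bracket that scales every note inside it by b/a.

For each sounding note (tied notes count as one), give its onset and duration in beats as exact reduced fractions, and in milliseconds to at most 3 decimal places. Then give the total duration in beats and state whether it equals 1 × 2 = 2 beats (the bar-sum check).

1) 0.0ms=0b +633.803ms=3/2b
2) 633.803ms=3/2b +211.268ms=1/2b
Σ=2b of 2 (142bpm 2/4) — PASS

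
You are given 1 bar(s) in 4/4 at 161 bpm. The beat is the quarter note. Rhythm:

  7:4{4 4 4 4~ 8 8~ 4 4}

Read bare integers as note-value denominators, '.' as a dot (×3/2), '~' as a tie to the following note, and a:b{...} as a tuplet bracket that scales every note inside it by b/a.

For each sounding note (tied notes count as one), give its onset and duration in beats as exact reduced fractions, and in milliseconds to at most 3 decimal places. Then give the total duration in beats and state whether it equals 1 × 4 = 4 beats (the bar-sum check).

1) 0.0ms=0b +212.955ms=4/7b
2) 212.955ms=4/7b +212.955ms=4/7b
3) 425.909ms=8/7b +212.955ms=4/7b
4) 638.864ms=12/7b +319.432ms=6/7b
5) 958.296ms=18/7b +319.432ms=6/7b
6) 1277.728ms=24/7b +212.955ms=4/7b
Σ=4b of 4 (161bpm 4/4) — PASS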